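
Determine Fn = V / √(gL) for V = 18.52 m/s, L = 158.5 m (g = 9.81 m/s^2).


Formula: Fn = V / sqrt(g * L)
Step 1 — g * L = 9.81 * 158.5 = 1554.885
Step 2 — sqrt(g * L) = sqrt(1554.885) = 39.43203
Step 3 — Fn = 18.52 / 39.43203 ≈ 0.46967 (5 s.f.)

0.46967


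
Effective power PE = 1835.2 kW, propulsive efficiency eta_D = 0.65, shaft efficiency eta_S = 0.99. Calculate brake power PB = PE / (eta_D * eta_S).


Formula: PB = PE / (eta_D * eta_S)
Step 1 — combined efficiency = eta_D * eta_S = 0.65 * 0.99 = 0.6435
Step 2 — PB = 1835.2 / 0.6435 ≈ 2851.9 kW (5 s.f.)

2851.9 kW


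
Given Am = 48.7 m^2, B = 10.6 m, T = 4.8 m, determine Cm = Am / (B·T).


Formula: Cm = Am / (B * T)
Step 1 — B * T = 10.6 * 4.8 = 50.88 m^2
Step 2 — Cm = 48.7 / 50.88 ≈ 0.95715 (5 s.f.)

0.95715


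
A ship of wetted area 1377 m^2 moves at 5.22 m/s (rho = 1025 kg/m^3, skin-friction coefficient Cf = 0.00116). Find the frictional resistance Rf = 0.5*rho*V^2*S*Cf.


Formula: Rf = 0.5 * rho * V^2 * S * Cf
Step 1 — V^2 = 5.22^2 = 27.2484
Step 2 — 0.5 * rho * V^2 = 0.5 * 1025 * 27.2484 = 13964.805
Step 3 — Rf = 13964.805 * 1377 * 0.00116 ≈ 22306 N (5 s.f.)

22306 N


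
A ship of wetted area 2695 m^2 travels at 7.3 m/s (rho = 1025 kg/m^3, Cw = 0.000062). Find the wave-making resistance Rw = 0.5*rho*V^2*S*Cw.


Formula: Rw = 0.5 * rho * V^2 * S * Cw
Step 1 — V^2 = 7.3^2 = 53.29
Step 2 — 0.5 * rho * V^2 = 0.5 * 1025 * 53.29 = 27311.125
Step 3 — Rw = 27311.125 * 2695 * 0.000062 ≈ 4563.4 N (5 s.f.)

4563.4 N


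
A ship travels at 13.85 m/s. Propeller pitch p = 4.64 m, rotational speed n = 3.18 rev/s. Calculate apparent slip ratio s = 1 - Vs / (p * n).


Formula: s = 1 - Vs / (p * n)
Step 1 — p * n = 4.64 * 3.18 = 14.7552
Step 2 — Vs / (p*n) = 13.85 / 14.7552 = 0.938652 (6 d.p.)
Step 3 — s = 1 - 0.938652 = 0.061348

0.061348


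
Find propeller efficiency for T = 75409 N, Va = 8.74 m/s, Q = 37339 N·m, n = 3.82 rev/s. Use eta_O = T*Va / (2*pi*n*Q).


Formula: eta = T * Va / (2 * pi * n * Q)
Step 1 — numerator = T * Va = 75409 * 8.74 = 659074.66
Step 2 — 2 * pi * n = 2 * pi * 3.82 = 24.001768
Step 3 — denominator = 24.001768 * 37339 = 896202.02
Step 4 — eta = 659074.66 / 896202.02 ≈ 0.73541 (5 s.f.)

0.73541


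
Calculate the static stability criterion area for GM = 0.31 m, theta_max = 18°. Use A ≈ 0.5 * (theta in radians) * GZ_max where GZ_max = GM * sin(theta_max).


Formula: GZ_max = GM * sin(theta); Area = 0.5 * theta_rad * GZ_max
Step 1 — GZ_max = 0.31 * sin(18°) = 0.31 * 0.309017 = 0.095795 m
Step 2 — theta_rad = 18 * pi/180 = 0.314159 rad
Step 3 — Area = 0.5 * 0.314159 * 0.095795 ≈ 0.015047 m·rad (5 s.f.)

0.015047 m·rad


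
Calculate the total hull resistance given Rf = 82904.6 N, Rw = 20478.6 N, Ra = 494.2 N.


Formula: Rt = Rf + Rw + Ra
Substituting: Rt = 82904.6 + 20478.6 + 494.2
Result: Rt = 103877.4 N

103877.4 N


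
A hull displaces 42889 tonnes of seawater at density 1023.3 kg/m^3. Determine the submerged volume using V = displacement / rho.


Formula: V = mass / rho
Step 1 — convert tonnes to kg: 42889 t * 1000 = 42889000 kg
Step 2 — V = 42889000 / 1023.3 ≈ 41912 m^3 (5 s.f.)

41912 m^3


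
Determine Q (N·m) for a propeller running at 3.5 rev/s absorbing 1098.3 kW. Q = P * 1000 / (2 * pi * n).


Formula: Q = P_W / (2 * pi * n)
Step 1 — P_W = 1098.3 kW * 1000 = 1098300.0 W
Step 2 — 2 * pi * n = 2 * pi * 3.5 = 21.991149
Step 3 — Q = 1098300.0 / 21.991149 ≈ 49943 N·m (5 s.f.)

49943 N·m


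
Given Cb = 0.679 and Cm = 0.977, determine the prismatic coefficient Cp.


Formula: Cp = Cb / Cm
Substituting: Cp = 0.679 / 0.977
Result: Cp ≈ 0.69498 (5 s.f.)

0.69498


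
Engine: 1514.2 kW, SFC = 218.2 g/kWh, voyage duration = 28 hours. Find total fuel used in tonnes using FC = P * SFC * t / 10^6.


Formula: FC (tonnes) = P * SFC * t / 1,000,000
Step 1 — P * SFC * t = 1514.2 * 218.2 * 28 = 9251156.32 g
Step 2 — FC (tonnes) = 9251156.32 / 1,000,000 ≈ 9.2512 tonnes (5 s.f.)

9.2512 tonnes


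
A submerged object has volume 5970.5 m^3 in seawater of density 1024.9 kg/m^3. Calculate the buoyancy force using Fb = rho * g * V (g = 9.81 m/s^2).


Formula: Fb = rho * g * V
Substituting: Fb = 1024.9 * 9.81 * 5970.5
Intermediate: 1024.9 * 9.81 = 10054.269
Result: Fb = 10054.269 * 5970.5 ≈ 60029000 N (5 s.f.)

60029000 N


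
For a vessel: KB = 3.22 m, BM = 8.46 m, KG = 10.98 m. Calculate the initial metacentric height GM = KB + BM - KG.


Formula: GM = KB + BM - KG
Step 1 — KM = KB + BM = 3.22 + 8.46 = 11.68 m
Step 2 — GM = KM - KG = 11.68 - 10.98 = 0.7 m

0.7 m


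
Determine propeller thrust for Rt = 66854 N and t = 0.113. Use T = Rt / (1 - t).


Formula: T = Rt / (1 - t)
Step 1 — (1 - t) = 1 - 0.113 = 0.887
Step 2 — T = 66854 / 0.887 ≈ 75371 N (5 s.f.)

75371 N


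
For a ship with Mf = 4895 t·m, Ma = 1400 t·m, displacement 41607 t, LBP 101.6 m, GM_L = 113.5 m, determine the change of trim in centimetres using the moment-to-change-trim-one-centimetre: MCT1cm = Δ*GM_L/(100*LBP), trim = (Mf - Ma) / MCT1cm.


Formula: net trimming moment = Mf - Ma; MCT1cm = Δ*GM_L/(100*LBP); trim = net moment / MCT1cm
Step 1 — net trimming moment = 4895 - 1400 = 3495 t·m
Step 2 — MCT1cm = 41607 * 113.5 / (100 * 101.6) = 464.8026 t·m/cm
Step 3 — trim = 3495 / 464.8026 ≈ 7.5193 cm (5 s.f.)

7.5193 cm


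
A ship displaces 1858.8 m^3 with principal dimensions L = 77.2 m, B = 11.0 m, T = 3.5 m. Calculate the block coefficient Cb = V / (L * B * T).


Formula: Cb = V / (L * B * T)
Step 1 — L * B * T = 77.2 * 11.0 * 3.5 = 2972.2 m^3
Step 2 — Cb = 1858.8 / 2972.2 ≈ 0.62540 (5 s.f.)

0.62540


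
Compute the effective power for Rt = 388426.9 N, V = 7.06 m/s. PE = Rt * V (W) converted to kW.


Formula: PE = Rt * V / 1000 (kW)
Step 1 — PE (W) = 388426.9 * 7.06 = 2742293.914 W
Step 2 — PE (kW) = 2742293.914 / 1000 ≈ 2742.3 kW (5 s.f.)

2742.3 kW


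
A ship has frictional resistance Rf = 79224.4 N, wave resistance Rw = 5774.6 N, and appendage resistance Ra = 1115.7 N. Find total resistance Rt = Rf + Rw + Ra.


Formula: Rt = Rf + Rw + Ra
Substituting: Rt = 79224.4 + 5774.6 + 1115.7
Result: Rt = 86114.7 N

86114.7 N


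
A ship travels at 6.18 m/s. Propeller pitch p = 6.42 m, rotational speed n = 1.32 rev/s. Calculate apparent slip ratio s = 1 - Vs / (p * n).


Formula: s = 1 - Vs / (p * n)
Step 1 — p * n = 6.42 * 1.32 = 8.4744
Step 2 — Vs / (p*n) = 6.18 / 8.4744 = 0.729255 (6 d.p.)
Step 3 — s = 1 - 0.729255 = 0.270745

0.270745


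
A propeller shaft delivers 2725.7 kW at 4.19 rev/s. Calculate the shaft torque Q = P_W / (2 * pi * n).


Formula: Q = P_W / (2 * pi * n)
Step 1 — P_W = 2725.7 kW * 1000 = 2725700.0 W
Step 2 — 2 * pi * n = 2 * pi * 4.19 = 26.326546
Step 3 — Q = 2725700.0 / 26.326546 ≈ 103530 N·m (5 s.f.)

103530 N·m


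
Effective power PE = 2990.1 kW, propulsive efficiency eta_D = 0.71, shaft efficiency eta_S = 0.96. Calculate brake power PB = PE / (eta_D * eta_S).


Formula: PB = PE / (eta_D * eta_S)
Step 1 — combined efficiency = eta_D * eta_S = 0.71 * 0.96 = 0.6816
Step 2 — PB = 2990.1 / 0.6816 ≈ 4386.9 kW (5 s.f.)

4386.9 kW


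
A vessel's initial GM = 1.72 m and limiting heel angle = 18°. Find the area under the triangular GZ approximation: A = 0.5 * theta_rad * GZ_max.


Formula: GZ_max = GM * sin(theta); Area = 0.5 * theta_rad * GZ_max
Step 1 — GZ_max = 1.72 * sin(18°) = 1.72 * 0.309017 = 0.531509 m
Step 2 — theta_rad = 18 * pi/180 = 0.314159 rad
Step 3 — Area = 0.5 * 0.314159 * 0.531509 ≈ 0.083489 m·rad (5 s.f.)

0.083489 m·rad


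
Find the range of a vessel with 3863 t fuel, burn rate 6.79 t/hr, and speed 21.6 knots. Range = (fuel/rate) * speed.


Formula: endurance = fuel / rate; range = endurance * speed
Step 1 — endurance = 3863 / 6.79 = 568.9249 hours
Step 2 — range = 568.9249 * 21.6 ≈ 12289 nautical miles (5 s.f.)

12289 NM


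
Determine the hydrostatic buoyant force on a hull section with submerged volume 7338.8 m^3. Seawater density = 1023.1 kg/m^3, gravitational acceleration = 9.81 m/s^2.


Formula: Fb = rho * g * V
Substituting: Fb = 1023.1 * 9.81 * 7338.8
Intermediate: 1023.1 * 9.81 = 10036.611
Result: Fb = 10036.611 * 7338.8 ≈ 73657000 N (5 s.f.)

73657000 N


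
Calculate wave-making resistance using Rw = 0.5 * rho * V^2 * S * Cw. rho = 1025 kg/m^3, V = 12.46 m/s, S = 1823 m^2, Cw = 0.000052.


Formula: Rw = 0.5 * rho * V^2 * S * Cw
Step 1 — V^2 = 12.46^2 = 155.2516
Step 2 — 0.5 * rho * V^2 = 0.5 * 1025 * 155.2516 = 79566.445
Step 3 — Rw = 79566.445 * 1823 * 0.000052 ≈ 7542.6 N (5 s.f.)

7542.6 N


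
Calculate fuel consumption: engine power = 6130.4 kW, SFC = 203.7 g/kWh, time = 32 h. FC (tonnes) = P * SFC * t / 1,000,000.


Formula: FC (tonnes) = P * SFC * t / 1,000,000
Step 1 — P * SFC * t = 6130.4 * 203.7 * 32 = 39960399.36 g
Step 2 — FC (tonnes) = 39960399.36 / 1,000,000 ≈ 39.960 tonnes (5 s.f.)

39.960 tonnes


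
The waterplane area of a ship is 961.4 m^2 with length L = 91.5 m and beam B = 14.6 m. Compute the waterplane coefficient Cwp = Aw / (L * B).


Formula: Cwp = Aw / (L * B)
Step 1 — L * B = 91.5 * 14.6 = 1335.9 m^2
Step 2 — Cwp = 961.4 / 1335.9 ≈ 0.71966 (5 s.f.)

0.71966


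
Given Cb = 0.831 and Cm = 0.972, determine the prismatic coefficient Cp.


Formula: Cp = Cb / Cm
Substituting: Cp = 0.831 / 0.972
Result: Cp ≈ 0.85494 (5 s.f.)

0.85494


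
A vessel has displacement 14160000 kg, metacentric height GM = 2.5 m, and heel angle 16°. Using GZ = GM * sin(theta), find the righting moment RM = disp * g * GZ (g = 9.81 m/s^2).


Formula: GZ = GM * sin(theta); RM = disp * g * GZ
Step 1 — GZ = 2.5 * sin(16°) = 2.5 * 0.275637 = 0.689093 m
Step 2 — RM = 14160000 * 9.81 * 0.689093 ≈ 95722000 N·m (5 s.f.)

95722000 N·m


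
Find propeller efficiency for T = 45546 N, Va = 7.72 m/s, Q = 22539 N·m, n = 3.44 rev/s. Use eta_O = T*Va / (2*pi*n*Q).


Formula: eta = T * Va / (2 * pi * n * Q)
Step 1 — numerator = T * Va = 45546 * 7.72 = 351615.12
Step 2 — 2 * pi * n = 2 * pi * 3.44 = 21.614157
Step 3 — denominator = 21.614157 * 22539 = 487161.48
Step 4 — eta = 351615.12 / 487161.48 ≈ 0.72176 (5 s.f.)

0.72176


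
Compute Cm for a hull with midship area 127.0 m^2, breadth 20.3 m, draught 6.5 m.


Formula: Cm = Am / (B * T)
Step 1 — B * T = 20.3 * 6.5 = 131.95 m^2
Step 2 — Cm = 127.0 / 131.95 ≈ 0.96249 (5 s.f.)

0.96249


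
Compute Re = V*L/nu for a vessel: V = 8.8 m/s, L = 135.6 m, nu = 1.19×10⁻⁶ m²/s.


Formula: Re = V * L / nu
Step 1 — V * L = 8.8 * 135.6 = 1193.28 m^2/s
Step 2 — Re = 1193.28 / 1.19e-6 = 1.00e+09

1.00e+09


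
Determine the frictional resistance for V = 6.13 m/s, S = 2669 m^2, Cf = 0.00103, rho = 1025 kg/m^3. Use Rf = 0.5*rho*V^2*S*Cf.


Formula: Rf = 0.5 * rho * V^2 * S * Cf
Step 1 — V^2 = 6.13^2 = 37.5769
Step 2 — 0.5 * rho * V^2 = 0.5 * 1025 * 37.5769 = 19258.16125
Step 3 — Rf = 19258.16125 * 2669 * 0.00103 ≈ 52942 N (5 s.f.)

52942 N


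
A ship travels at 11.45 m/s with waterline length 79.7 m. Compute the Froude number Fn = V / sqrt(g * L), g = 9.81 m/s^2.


Formula: Fn = V / sqrt(g * L)
Step 1 — g * L = 9.81 * 79.7 = 781.857
Step 2 — sqrt(g * L) = sqrt(781.857) = 27.961706
Step 3 — Fn = 11.45 / 27.961706 ≈ 0.40949 (5 s.f.)

0.40949


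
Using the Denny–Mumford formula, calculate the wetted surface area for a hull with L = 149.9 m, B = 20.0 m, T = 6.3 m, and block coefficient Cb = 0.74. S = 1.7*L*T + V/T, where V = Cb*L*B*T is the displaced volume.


Formula: S = 1.7*L*T + V/T with V = Cb*L*B*T, i.e. S = L * (1.7*T + Cb*B)
Step 1 — 1.7*T = 1.7 * 6.3 = 10.71 m
Step 2 — Cb*B = 0.74 * 20.0 = 14.8 m
Step 3 — 1.7*T + Cb*B = 10.71 + 14.8 = 25.51 m
Step 4 — S = 149.9 * 25.51 ≈ 3823.9 m^2 (5 s.f.)

3823.9 m^2


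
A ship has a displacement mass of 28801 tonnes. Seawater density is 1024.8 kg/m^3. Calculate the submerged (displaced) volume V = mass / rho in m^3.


Formula: V = mass / rho
Step 1 — convert tonnes to kg: 28801 t * 1000 = 28801000 kg
Step 2 — V = 28801000 / 1024.8 ≈ 28104 m^3 (5 s.f.)

28104 m^3


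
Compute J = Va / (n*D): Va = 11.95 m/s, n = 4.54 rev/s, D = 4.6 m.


Formula: J = Va / (n * D)
Step 1 — n * D = 4.54 * 4.6 = 20.884
Step 2 — J = 11.95 / 20.884 ≈ 0.57221 (5 s.f.)

0.57221


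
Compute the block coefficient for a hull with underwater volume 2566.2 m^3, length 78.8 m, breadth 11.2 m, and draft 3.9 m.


Formula: Cb = V / (L * B * T)
Step 1 — L * B * T = 78.8 * 11.2 * 3.9 = 3441.984 m^3
Step 2 — Cb = 2566.2 / 3441.984 ≈ 0.74556 (5 s.f.)

0.74556


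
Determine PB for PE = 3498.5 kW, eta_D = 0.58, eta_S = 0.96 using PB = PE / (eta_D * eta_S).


Formula: PB = PE / (eta_D * eta_S)
Step 1 — combined efficiency = eta_D * eta_S = 0.58 * 0.96 = 0.5568
Step 2 — PB = 3498.5 / 0.5568 ≈ 6283.2 kW (5 s.f.)

6283.2 kW


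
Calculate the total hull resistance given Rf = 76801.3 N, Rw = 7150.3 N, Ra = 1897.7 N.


Formula: Rt = Rf + Rw + Ra
Substituting: Rt = 76801.3 + 7150.3 + 1897.7
Result: Rt = 85849.3 N

85849.3 N


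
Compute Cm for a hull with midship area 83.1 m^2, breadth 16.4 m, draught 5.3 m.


Formula: Cm = Am / (B * T)
Step 1 — B * T = 16.4 * 5.3 = 86.92 m^2
Step 2 — Cm = 83.1 / 86.92 ≈ 0.95605 (5 s.f.)

0.95605


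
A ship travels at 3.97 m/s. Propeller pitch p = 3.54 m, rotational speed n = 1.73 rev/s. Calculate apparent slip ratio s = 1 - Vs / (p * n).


Formula: s = 1 - Vs / (p * n)
Step 1 — p * n = 3.54 * 1.73 = 6.1242
Step 2 — Vs / (p*n) = 3.97 / 6.1242 = 0.648248 (6 d.p.)
Step 3 — s = 1 - 0.648248 = 0.351752

0.351752


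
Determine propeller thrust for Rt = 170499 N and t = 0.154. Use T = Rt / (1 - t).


Formula: T = Rt / (1 - t)
Step 1 — (1 - t) = 1 - 0.154 = 0.846
Step 2 — T = 170499 / 0.846 ≈ 201540 N (5 s.f.)

201540 N


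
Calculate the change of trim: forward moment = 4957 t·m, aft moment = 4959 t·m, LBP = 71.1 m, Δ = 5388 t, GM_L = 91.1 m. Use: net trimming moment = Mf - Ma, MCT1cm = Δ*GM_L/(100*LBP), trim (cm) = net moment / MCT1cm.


Formula: net trimming moment = Mf - Ma; MCT1cm = Δ*GM_L/(100*LBP); trim = net moment / MCT1cm
Step 1 — net trimming moment = 4957 - 4959 = -2 t·m
Step 2 — MCT1cm = 5388 * 91.1 / (100 * 71.1) = 69.0361 t·m/cm
Step 3 — trim = -2 / 69.0361 ≈ -0.028970 cm (5 s.f.)

-0.028970 cm


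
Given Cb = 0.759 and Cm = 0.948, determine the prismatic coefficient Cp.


Formula: Cp = Cb / Cm
Substituting: Cp = 0.759 / 0.948
Result: Cp ≈ 0.80063 (5 s.f.)

0.80063


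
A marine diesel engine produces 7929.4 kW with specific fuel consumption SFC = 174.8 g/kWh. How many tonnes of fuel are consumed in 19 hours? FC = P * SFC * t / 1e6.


Formula: FC (tonnes) = P * SFC * t / 1,000,000
Step 1 — P * SFC * t = 7929.4 * 174.8 * 19 = 26335123.28 g
Step 2 — FC (tonnes) = 26335123.28 / 1,000,000 ≈ 26.335 tonnes (5 s.f.)

26.335 tonnes


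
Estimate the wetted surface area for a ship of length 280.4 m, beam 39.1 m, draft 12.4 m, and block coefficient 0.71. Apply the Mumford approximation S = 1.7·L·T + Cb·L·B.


Formula: S = 1.7*L*T + V/T with V = Cb*L*B*T, i.e. S = L * (1.7*T + Cb*B)
Step 1 — 1.7*T = 1.7 * 12.4 = 21.08 m
Step 2 — Cb*B = 0.71 * 39.1 = 27.761 m
Step 3 — 1.7*T + Cb*B = 21.08 + 27.761 = 48.841 m
Step 4 — S = 280.4 * 48.841 ≈ 13695 m^2 (5 s.f.)

13695 m^2


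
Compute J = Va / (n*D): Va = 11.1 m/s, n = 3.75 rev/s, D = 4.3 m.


Formula: J = Va / (n * D)
Step 1 — n * D = 3.75 * 4.3 = 16.125
Step 2 — J = 11.1 / 16.125 ≈ 0.68837 (5 s.f.)

0.68837


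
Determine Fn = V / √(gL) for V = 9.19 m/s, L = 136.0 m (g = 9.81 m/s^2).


Formula: Fn = V / sqrt(g * L)
Step 1 — g * L = 9.81 * 136.0 = 1334.16
Step 2 — sqrt(g * L) = sqrt(1334.16) = 36.526155
Step 3 — Fn = 9.19 / 36.526155 ≈ 0.25160 (5 s.f.)

0.25160


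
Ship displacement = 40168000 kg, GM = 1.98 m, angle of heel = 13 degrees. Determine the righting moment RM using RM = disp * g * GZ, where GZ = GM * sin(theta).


Formula: GZ = GM * sin(theta); RM = disp * g * GZ
Step 1 — GZ = 1.98 * sin(13°) = 1.98 * 0.224951 = 0.445403 m
Step 2 — RM = 40168000 * 9.81 * 0.445403 ≈ 175510000 N·m (5 s.f.)

175510000 N·m


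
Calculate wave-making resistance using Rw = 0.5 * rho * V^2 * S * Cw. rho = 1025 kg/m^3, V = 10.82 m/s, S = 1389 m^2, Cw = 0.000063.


Formula: Rw = 0.5 * rho * V^2 * S * Cw
Step 1 — V^2 = 10.82^2 = 117.0724
Step 2 — 0.5 * rho * V^2 = 0.5 * 1025 * 117.0724 = 59999.605
Step 3 — Rw = 59999.605 * 1389 * 0.000063 ≈ 5250.4 N (5 s.f.)

5250.4 N


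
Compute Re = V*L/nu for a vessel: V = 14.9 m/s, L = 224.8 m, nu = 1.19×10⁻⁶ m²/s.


Formula: Re = V * L / nu
Step 1 — V * L = 14.9 * 224.8 = 3349.52 m^2/s
Step 2 — Re = 3349.52 / 1.19e-6 = 2.81e+09

2.81e+09


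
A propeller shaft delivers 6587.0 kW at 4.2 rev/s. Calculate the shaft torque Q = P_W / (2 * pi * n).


Formula: Q = P_W / (2 * pi * n)
Step 1 — P_W = 6587.0 kW * 1000 = 6587000.0 W
Step 2 — 2 * pi * n = 2 * pi * 4.2 = 26.389378
Step 3 — Q = 6587000.0 / 26.389378 ≈ 249610 N·m (5 s.f.)

249610 N·m


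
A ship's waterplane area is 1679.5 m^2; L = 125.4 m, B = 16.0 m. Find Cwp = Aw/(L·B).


Formula: Cwp = Aw / (L * B)
Step 1 — L * B = 125.4 * 16.0 = 2006.4 m^2
Step 2 — Cwp = 1679.5 / 2006.4 ≈ 0.83707 (5 s.f.)

0.83707


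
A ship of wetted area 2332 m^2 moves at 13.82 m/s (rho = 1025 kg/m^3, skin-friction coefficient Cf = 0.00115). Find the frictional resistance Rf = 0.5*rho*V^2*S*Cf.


Formula: Rf = 0.5 * rho * V^2 * S * Cf
Step 1 — V^2 = 13.82^2 = 190.9924
Step 2 — 0.5 * rho * V^2 = 0.5 * 1025 * 190.9924 = 97883.605
Step 3 — Rf = 97883.605 * 2332 * 0.00115 ≈ 262500 N (5 s.f.)

262500 N


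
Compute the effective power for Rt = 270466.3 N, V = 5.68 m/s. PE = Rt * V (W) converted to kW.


Formula: PE = Rt * V / 1000 (kW)
Step 1 — PE (W) = 270466.3 * 5.68 = 1536248.584 W
Step 2 — PE (kW) = 1536248.584 / 1000 ≈ 1536.2 kW (5 s.f.)

1536.2 kW


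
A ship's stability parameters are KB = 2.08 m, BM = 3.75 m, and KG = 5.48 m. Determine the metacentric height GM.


Formula: GM = KB + BM - KG
Step 1 — KM = KB + BM = 2.08 + 3.75 = 5.83 m
Step 2 — GM = KM - KG = 5.83 - 5.48 = 0.35 m

0.35 m


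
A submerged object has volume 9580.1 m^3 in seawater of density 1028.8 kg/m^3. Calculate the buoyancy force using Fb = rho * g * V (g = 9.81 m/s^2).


Formula: Fb = rho * g * V
Substituting: Fb = 1028.8 * 9.81 * 9580.1
Intermediate: 1028.8 * 9.81 = 10092.528
Result: Fb = 10092.528 * 9580.1 ≈ 96687000 N (5 s.f.)

96687000 N


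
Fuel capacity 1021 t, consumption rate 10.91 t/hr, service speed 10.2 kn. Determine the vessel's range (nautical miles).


Formula: endurance = fuel / rate; range = endurance * speed
Step 1 — endurance = 1021 / 10.91 = 93.5839 hours
Step 2 — range = 93.5839 * 10.2 ≈ 954.56 nautical miles (5 s.f.)

954.56 NM


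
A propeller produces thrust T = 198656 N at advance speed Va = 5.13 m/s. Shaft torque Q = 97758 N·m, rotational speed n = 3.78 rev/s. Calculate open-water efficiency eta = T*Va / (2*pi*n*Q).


Formula: eta = T * Va / (2 * pi * n * Q)
Step 1 — numerator = T * Va = 198656 * 5.13 = 1019105.28
Step 2 — 2 * pi * n = 2 * pi * 3.78 = 23.75044
Step 3 — denominator = 23.75044 * 97758 = 2321795.51
Step 4 — eta = 1019105.28 / 2321795.51 ≈ 0.43893 (5 s.f.)

0.43893


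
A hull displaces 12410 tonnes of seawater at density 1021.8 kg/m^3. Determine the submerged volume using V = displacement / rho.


Formula: V = mass / rho
Step 1 — convert tonnes to kg: 12410 t * 1000 = 12410000 kg
Step 2 — V = 12410000 / 1021.8 ≈ 12145 m^3 (5 s.f.)

12145 m^3


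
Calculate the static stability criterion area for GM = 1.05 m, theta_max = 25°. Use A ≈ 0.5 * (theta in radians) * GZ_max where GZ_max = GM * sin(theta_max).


Formula: GZ_max = GM * sin(theta); Area = 0.5 * theta_rad * GZ_max
Step 1 — GZ_max = 1.05 * sin(25°) = 1.05 * 0.422618 = 0.443749 m
Step 2 — theta_rad = 25 * pi/180 = 0.436332 rad
Step 3 — Area = 0.5 * 0.436332 * 0.443749 ≈ 0.096811 m·rad (5 s.f.)

0.096811 m·rad


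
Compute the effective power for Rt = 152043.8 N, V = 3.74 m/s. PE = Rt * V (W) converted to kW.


Formula: PE = Rt * V / 1000 (kW)
Step 1 — PE (W) = 152043.8 * 3.74 = 568643.812 W
Step 2 — PE (kW) = 568643.812 / 1000 ≈ 568.64 kW (5 s.f.)

568.64 kW


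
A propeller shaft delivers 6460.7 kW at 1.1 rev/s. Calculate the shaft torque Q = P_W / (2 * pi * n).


Formula: Q = P_W / (2 * pi * n)
Step 1 — P_W = 6460.7 kW * 1000 = 6460700.0 W
Step 2 — 2 * pi * n = 2 * pi * 1.1 = 6.911504
Step 3 — Q = 6460700.0 / 6.911504 ≈ 934770 N·m (5 s.f.)

934770 N·m


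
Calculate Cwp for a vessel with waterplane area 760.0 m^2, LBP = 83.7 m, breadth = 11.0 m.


Formula: Cwp = Aw / (L * B)
Step 1 — L * B = 83.7 * 11.0 = 920.7 m^2
Step 2 — Cwp = 760.0 / 920.7 ≈ 0.82546 (5 s.f.)

0.82546


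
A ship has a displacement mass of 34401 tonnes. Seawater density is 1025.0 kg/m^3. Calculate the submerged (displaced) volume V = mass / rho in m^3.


Formula: V = mass / rho
Step 1 — convert tonnes to kg: 34401 t * 1000 = 34401000 kg
Step 2 — V = 34401000 / 1025.0 ≈ 33562 m^3 (5 s.f.)

33562 m^3


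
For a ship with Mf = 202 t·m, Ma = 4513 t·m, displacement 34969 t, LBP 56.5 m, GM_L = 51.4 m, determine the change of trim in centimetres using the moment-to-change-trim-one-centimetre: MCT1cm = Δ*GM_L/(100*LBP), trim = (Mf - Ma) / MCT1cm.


Formula: net trimming moment = Mf - Ma; MCT1cm = Δ*GM_L/(100*LBP); trim = net moment / MCT1cm
Step 1 — net trimming moment = 202 - 4513 = -4311 t·m
Step 2 — MCT1cm = 34969 * 51.4 / (100 * 56.5) = 318.1251 t·m/cm
Step 3 — trim = -4311 / 318.1251 ≈ -13.551 cm (5 s.f.)

-13.551 cm


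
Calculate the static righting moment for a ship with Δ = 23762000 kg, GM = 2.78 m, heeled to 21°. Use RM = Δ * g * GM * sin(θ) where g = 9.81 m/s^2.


Formula: GZ = GM * sin(theta); RM = disp * g * GZ
Step 1 — GZ = 2.78 * sin(21°) = 2.78 * 0.358368 = 0.996263 m
Step 2 — RM = 23762000 * 9.81 * 0.996263 ≈ 232230000 N·m (5 s.f.)

232230000 N·m


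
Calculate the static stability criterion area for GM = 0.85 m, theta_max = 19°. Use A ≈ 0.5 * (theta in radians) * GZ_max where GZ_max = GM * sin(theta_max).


Formula: GZ_max = GM * sin(theta); Area = 0.5 * theta_rad * GZ_max
Step 1 — GZ_max = 0.85 * sin(19°) = 0.85 * 0.325568 = 0.276733 m
Step 2 — theta_rad = 19 * pi/180 = 0.331613 rad
Step 3 — Area = 0.5 * 0.331613 * 0.276733 ≈ 0.045884 m·rad (5 s.f.)

0.045884 m·rad


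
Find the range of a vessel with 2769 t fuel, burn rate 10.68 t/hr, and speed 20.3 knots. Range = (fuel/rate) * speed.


Formula: endurance = fuel / rate; range = endurance * speed
Step 1 — endurance = 2769 / 10.68 = 259.2697 hours
Step 2 — range = 259.2697 * 20.3 ≈ 5263.2 nautical miles (5 s.f.)

5263.2 NM


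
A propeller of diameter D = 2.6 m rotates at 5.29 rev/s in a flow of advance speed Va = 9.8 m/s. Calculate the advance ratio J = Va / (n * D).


Formula: J = Va / (n * D)
Step 1 — n * D = 5.29 * 2.6 = 13.754
Step 2 — J = 9.8 / 13.754 ≈ 0.71252 (5 s.f.)

0.71252


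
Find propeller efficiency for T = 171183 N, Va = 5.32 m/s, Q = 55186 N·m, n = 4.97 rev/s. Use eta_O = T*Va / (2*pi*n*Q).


Formula: eta = T * Va / (2 * pi * n * Q)
Step 1 — numerator = T * Va = 171183 * 5.32 = 910693.56
Step 2 — 2 * pi * n = 2 * pi * 4.97 = 31.227431
Step 3 — denominator = 31.227431 * 55186 = 1723317.01
Step 4 — eta = 910693.56 / 1723317.01 ≈ 0.52845 (5 s.f.)

0.52845


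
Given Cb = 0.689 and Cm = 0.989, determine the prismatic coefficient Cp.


Formula: Cp = Cb / Cm
Substituting: Cp = 0.689 / 0.989
Result: Cp ≈ 0.69666 (5 s.f.)

0.69666


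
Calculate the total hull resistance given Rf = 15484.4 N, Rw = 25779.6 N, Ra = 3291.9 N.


Formula: Rt = Rf + Rw + Ra
Substituting: Rt = 15484.4 + 25779.6 + 3291.9
Result: Rt = 44555.9 N

44555.9 N


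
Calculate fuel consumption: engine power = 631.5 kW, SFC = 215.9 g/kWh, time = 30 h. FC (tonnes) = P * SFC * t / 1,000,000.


Formula: FC (tonnes) = P * SFC * t / 1,000,000
Step 1 — P * SFC * t = 631.5 * 215.9 * 30 = 4090225.5 g
Step 2 — FC (tonnes) = 4090225.5 / 1,000,000 ≈ 4.0902 tonnes (5 s.f.)

4.0902 tonnes


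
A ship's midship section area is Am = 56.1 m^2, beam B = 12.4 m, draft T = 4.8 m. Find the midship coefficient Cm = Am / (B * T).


Formula: Cm = Am / (B * T)
Step 1 — B * T = 12.4 * 4.8 = 59.52 m^2
Step 2 — Cm = 56.1 / 59.52 ≈ 0.94254 (5 s.f.)

0.94254


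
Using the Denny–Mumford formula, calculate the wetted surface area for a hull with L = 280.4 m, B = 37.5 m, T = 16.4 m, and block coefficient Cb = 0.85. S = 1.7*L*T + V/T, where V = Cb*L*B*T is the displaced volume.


Formula: S = 1.7*L*T + V/T with V = Cb*L*B*T, i.e. S = L * (1.7*T + Cb*B)
Step 1 — 1.7*T = 1.7 * 16.4 = 27.88 m
Step 2 — Cb*B = 0.85 * 37.5 = 31.875 m
Step 3 — 1.7*T + Cb*B = 27.88 + 31.875 = 59.755 m
Step 4 — S = 280.4 * 59.755 ≈ 16755 m^2 (5 s.f.)

16755 m^2


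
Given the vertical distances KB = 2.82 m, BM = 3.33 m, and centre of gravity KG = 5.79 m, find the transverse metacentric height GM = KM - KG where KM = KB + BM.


Formula: GM = KB + BM - KG
Step 1 — KM = KB + BM = 2.82 + 3.33 = 6.15 m
Step 2 — GM = KM - KG = 6.15 - 5.79 = 0.36 m

0.36 m


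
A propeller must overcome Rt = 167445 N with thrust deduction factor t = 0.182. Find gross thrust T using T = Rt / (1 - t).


Formula: T = Rt / (1 - t)
Step 1 — (1 - t) = 1 - 0.182 = 0.818
Step 2 — T = 167445 / 0.818 ≈ 204700 N (5 s.f.)

204700 N


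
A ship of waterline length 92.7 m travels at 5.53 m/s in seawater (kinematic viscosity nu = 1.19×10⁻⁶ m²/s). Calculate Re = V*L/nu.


Formula: Re = V * L / nu
Step 1 — V * L = 5.53 * 92.7 = 512.631 m^2/s
Step 2 — Re = 512.631 / 1.19e-6 = 4.31e+08

4.31e+08


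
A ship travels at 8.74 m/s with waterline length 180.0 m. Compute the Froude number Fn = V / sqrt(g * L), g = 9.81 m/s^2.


Formula: Fn = V / sqrt(g * L)
Step 1 — g * L = 9.81 * 180.0 = 1765.8
Step 2 — sqrt(g * L) = sqrt(1765.8) = 42.021423
Step 3 — Fn = 8.74 / 42.021423 ≈ 0.20799 (5 s.f.)

0.20799


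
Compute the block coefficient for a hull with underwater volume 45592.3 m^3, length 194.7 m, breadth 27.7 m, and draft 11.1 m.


Formula: Cb = V / (L * B * T)
Step 1 — L * B * T = 194.7 * 27.7 * 11.1 = 59864.409 m^3
Step 2 — Cb = 45592.3 / 59864.409 ≈ 0.76159 (5 s.f.)

0.76159


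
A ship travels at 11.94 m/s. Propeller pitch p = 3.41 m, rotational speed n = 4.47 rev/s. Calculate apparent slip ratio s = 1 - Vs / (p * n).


Formula: s = 1 - Vs / (p * n)
Step 1 — p * n = 3.41 * 4.47 = 15.2427
Step 2 — Vs / (p*n) = 11.94 / 15.2427 = 0.783326 (6 d.p.)
Step 3 — s = 1 - 0.783326 = 0.216674

0.216674


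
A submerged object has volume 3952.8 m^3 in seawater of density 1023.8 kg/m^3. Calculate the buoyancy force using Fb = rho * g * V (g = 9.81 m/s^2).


Formula: Fb = rho * g * V
Substituting: Fb = 1023.8 * 9.81 * 3952.8
Intermediate: 1023.8 * 9.81 = 10043.478
Result: Fb = 10043.478 * 3952.8 ≈ 39700000 N (5 s.f.)

39700000 N


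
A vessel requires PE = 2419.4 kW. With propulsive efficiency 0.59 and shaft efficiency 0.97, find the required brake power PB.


Formula: PB = PE / (eta_D * eta_S)
Step 1 — combined efficiency = eta_D * eta_S = 0.59 * 0.97 = 0.5723
Step 2 — PB = 2419.4 / 0.5723 ≈ 4227.5 kW (5 s.f.)

4227.5 kW


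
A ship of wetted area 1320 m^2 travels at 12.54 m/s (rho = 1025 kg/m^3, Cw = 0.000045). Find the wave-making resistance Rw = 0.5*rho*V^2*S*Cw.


Formula: Rw = 0.5 * rho * V^2 * S * Cw
Step 1 — V^2 = 12.54^2 = 157.2516
Step 2 — 0.5 * rho * V^2 = 0.5 * 1025 * 157.2516 = 80591.445
Step 3 — Rw = 80591.445 * 1320 * 0.000045 ≈ 4787.1 N (5 s.f.)

4787.1 N


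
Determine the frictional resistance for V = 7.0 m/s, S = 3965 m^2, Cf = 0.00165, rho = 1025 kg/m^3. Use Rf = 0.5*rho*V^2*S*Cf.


Formula: Rf = 0.5 * rho * V^2 * S * Cf
Step 1 — V^2 = 7.0^2 = 49.0
Step 2 — 0.5 * rho * V^2 = 0.5 * 1025 * 49.0 = 25112.5
Step 3 — Rf = 25112.5 * 3965 * 0.00165 ≈ 164290 N (5 s.f.)

164290 N


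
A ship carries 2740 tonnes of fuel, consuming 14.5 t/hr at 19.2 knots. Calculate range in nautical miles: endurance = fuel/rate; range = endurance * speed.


Formula: endurance = fuel / rate; range = endurance * speed
Step 1 — endurance = 2740 / 14.5 = 188.9655 hours
Step 2 — range = 188.9655 * 19.2 ≈ 3628.1 nautical miles (5 s.f.)

3628.1 NM


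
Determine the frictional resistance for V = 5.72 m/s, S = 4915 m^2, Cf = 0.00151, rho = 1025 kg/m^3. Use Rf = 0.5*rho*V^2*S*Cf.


Formula: Rf = 0.5 * rho * V^2 * S * Cf
Step 1 — V^2 = 5.72^2 = 32.7184
Step 2 — 0.5 * rho * V^2 = 0.5 * 1025 * 32.7184 = 16768.18
Step 3 — Rf = 16768.18 * 4915 * 0.00151 ≈ 124450 N (5 s.f.)

124450 N


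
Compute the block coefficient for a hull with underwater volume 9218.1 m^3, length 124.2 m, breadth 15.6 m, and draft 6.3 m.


Formula: Cb = V / (L * B * T)
Step 1 — L * B * T = 124.2 * 15.6 * 6.3 = 12206.376 m^3
Step 2 — Cb = 9218.1 / 12206.376 ≈ 0.75519 (5 s.f.)

0.75519


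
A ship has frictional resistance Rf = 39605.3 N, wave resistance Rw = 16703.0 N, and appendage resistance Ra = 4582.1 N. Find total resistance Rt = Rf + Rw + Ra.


Formula: Rt = Rf + Rw + Ra
Substituting: Rt = 39605.3 + 16703.0 + 4582.1
Result: Rt = 60890.4 N

60890.4 N


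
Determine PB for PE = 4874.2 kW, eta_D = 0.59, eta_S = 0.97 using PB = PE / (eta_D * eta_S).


Formula: PB = PE / (eta_D * eta_S)
Step 1 — combined efficiency = eta_D * eta_S = 0.59 * 0.97 = 0.5723
Step 2 — PB = 4874.2 / 0.5723 ≈ 8516.9 kW (5 s.f.)

8516.9 kW


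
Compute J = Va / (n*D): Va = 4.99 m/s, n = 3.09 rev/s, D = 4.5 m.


Formula: J = Va / (n * D)
Step 1 — n * D = 3.09 * 4.5 = 13.905
Step 2 — J = 4.99 / 13.905 ≈ 0.35886 (5 s.f.)

0.35886


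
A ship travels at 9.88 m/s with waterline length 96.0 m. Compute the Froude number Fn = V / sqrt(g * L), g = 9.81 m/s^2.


Formula: Fn = V / sqrt(g * L)
Step 1 — g * L = 9.81 * 96.0 = 941.76
Step 2 — sqrt(g * L) = sqrt(941.76) = 30.688108
Step 3 — Fn = 9.88 / 30.688108 ≈ 0.32195 (5 s.f.)

0.32195


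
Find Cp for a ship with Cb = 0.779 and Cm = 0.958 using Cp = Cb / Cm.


Formula: Cp = Cb / Cm
Substituting: Cp = 0.779 / 0.958
Result: Cp ≈ 0.81315 (5 s.f.)

0.81315


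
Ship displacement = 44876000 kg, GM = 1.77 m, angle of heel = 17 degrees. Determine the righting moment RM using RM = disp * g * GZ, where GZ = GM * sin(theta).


Formula: GZ = GM * sin(theta); RM = disp * g * GZ
Step 1 — GZ = 1.77 * sin(17°) = 1.77 * 0.292372 = 0.517498 m
Step 2 — RM = 44876000 * 9.81 * 0.517498 ≈ 227820000 N·m (5 s.f.)

227820000 N·m


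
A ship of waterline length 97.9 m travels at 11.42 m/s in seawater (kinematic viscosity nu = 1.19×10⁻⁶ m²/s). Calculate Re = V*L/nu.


Formula: Re = V * L / nu
Step 1 — V * L = 11.42 * 97.9 = 1118.018 m^2/s
Step 2 — Re = 1118.018 / 1.19e-6 = 9.40e+08

9.40e+08


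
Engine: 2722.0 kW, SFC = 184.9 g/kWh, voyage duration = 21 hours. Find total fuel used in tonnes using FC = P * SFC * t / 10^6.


Formula: FC (tonnes) = P * SFC * t / 1,000,000
Step 1 — P * SFC * t = 2722.0 * 184.9 * 21 = 10569253.8 g
Step 2 — FC (tonnes) = 10569253.8 / 1,000,000 ≈ 10.569 tonnes (5 s.f.)

10.569 tonnes


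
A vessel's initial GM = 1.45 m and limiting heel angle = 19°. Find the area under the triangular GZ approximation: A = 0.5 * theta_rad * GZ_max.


Formula: GZ_max = GM * sin(theta); Area = 0.5 * theta_rad * GZ_max
Step 1 — GZ_max = 1.45 * sin(19°) = 1.45 * 0.325568 = 0.472074 m
Step 2 — theta_rad = 19 * pi/180 = 0.331613 rad
Step 3 — Area = 0.5 * 0.331613 * 0.472074 ≈ 0.078273 m·rad (5 s.f.)

0.078273 m·rad


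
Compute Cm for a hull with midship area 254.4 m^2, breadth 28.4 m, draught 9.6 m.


Formula: Cm = Am / (B * T)
Step 1 — B * T = 28.4 * 9.6 = 272.64 m^2
Step 2 — Cm = 254.4 / 272.64 ≈ 0.93310 (5 s.f.)

0.93310


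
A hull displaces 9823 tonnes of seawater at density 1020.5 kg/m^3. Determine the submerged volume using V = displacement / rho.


Formula: V = mass / rho
Step 1 — convert tonnes to kg: 9823 t * 1000 = 9823000 kg
Step 2 — V = 9823000 / 1020.5 ≈ 9625.7 m^3 (5 s.f.)

9625.7 m^3


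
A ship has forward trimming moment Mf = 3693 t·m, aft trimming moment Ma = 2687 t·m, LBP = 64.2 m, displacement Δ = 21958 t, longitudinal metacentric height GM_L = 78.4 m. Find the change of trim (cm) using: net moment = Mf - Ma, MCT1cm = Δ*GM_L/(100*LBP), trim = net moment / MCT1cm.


Formula: net trimming moment = Mf - Ma; MCT1cm = Δ*GM_L/(100*LBP); trim = net moment / MCT1cm
Step 1 — net trimming moment = 3693 - 2687 = 1006 t·m
Step 2 — MCT1cm = 21958 * 78.4 / (100 * 64.2) = 268.1475 t·m/cm
Step 3 — trim = 1006 / 268.1475 ≈ 3.7517 cm (5 s.f.)

3.7517 cm


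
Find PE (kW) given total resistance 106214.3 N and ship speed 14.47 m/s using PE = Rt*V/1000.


Formula: PE = Rt * V / 1000 (kW)
Step 1 — PE (W) = 106214.3 * 14.47 = 1536920.921 W
Step 2 — PE (kW) = 1536920.921 / 1000 ≈ 1536.9 kW (5 s.f.)

1536.9 kW


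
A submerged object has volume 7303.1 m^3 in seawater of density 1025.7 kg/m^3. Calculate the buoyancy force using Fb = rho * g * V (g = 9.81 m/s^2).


Formula: Fb = rho * g * V
Substituting: Fb = 1025.7 * 9.81 * 7303.1
Intermediate: 1025.7 * 9.81 = 10062.117
Result: Fb = 10062.117 * 7303.1 ≈ 73485000 N (5 s.f.)

73485000 N


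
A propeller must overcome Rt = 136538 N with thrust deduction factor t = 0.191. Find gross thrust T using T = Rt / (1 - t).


Formula: T = Rt / (1 - t)
Step 1 — (1 - t) = 1 - 0.191 = 0.809
Step 2 — T = 136538 / 0.809 ≈ 168770 N (5 s.f.)

168770 N


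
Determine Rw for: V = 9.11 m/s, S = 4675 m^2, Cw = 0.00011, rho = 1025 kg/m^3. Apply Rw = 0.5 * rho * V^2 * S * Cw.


Formula: Rw = 0.5 * rho * V^2 * S * Cw
Step 1 — V^2 = 9.11^2 = 82.9921
Step 2 — 0.5 * rho * V^2 = 0.5 * 1025 * 82.9921 = 42533.45125
Step 3 — Rw = 42533.45125 * 4675 * 0.00011 ≈ 21873 N (5 s.f.)

21873 N


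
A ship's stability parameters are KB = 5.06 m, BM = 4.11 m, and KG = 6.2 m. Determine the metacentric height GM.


Formula: GM = KB + BM - KG
Step 1 — KM = KB + BM = 5.06 + 4.11 = 9.17 m
Step 2 — GM = KM - KG = 9.17 - 6.2 = 2.97 m

2.97 m


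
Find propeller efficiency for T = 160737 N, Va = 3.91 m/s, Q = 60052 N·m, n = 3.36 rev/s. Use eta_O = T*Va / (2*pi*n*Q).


Formula: eta = T * Va / (2 * pi * n * Q)
Step 1 — numerator = T * Va = 160737 * 3.91 = 628481.67
Step 2 — 2 * pi * n = 2 * pi * 3.36 = 21.111503
Step 3 — denominator = 21.111503 * 60052 = 1267787.98
Step 4 — eta = 628481.67 / 1267787.98 ≈ 0.49573 (5 s.f.)

0.49573


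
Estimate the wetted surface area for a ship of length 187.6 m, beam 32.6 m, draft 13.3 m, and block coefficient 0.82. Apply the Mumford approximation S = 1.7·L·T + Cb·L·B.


Formula: S = 1.7*L*T + V/T with V = Cb*L*B*T, i.e. S = L * (1.7*T + Cb*B)
Step 1 — 1.7*T = 1.7 * 13.3 = 22.61 m
Step 2 — Cb*B = 0.82 * 32.6 = 26.732 m
Step 3 — 1.7*T + Cb*B = 22.61 + 26.732 = 49.342 m
Step 4 — S = 187.6 * 49.342 ≈ 9256.6 m^2 (5 s.f.)

9256.6 m^2


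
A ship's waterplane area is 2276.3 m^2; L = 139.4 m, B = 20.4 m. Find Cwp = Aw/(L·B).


Formula: Cwp = Aw / (L * B)
Step 1 — L * B = 139.4 * 20.4 = 2843.76 m^2
Step 2 — Cwp = 2276.3 / 2843.76 ≈ 0.80045 (5 s.f.)

0.80045


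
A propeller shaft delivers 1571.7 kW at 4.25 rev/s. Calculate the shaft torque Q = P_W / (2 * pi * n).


Formula: Q = P_W / (2 * pi * n)
Step 1 — P_W = 1571.7 kW * 1000 = 1571700.0 W
Step 2 — 2 * pi * n = 2 * pi * 4.25 = 26.703538
Step 3 — Q = 1571700.0 / 26.703538 ≈ 58857 N·m (5 s.f.)

58857 N·m


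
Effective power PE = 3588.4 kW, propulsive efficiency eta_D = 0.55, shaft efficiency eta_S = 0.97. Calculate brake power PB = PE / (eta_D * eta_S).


Formula: PB = PE / (eta_D * eta_S)
Step 1 — combined efficiency = eta_D * eta_S = 0.55 * 0.97 = 0.5335
Step 2 — PB = 3588.4 / 0.5335 ≈ 6726.1 kW (5 s.f.)

6726.1 kW


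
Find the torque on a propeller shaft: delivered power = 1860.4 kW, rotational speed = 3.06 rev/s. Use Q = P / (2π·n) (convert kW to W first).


Formula: Q = P_W / (2 * pi * n)
Step 1 — P_W = 1860.4 kW * 1000 = 1860400.0 W
Step 2 — 2 * pi * n = 2 * pi * 3.06 = 19.226547
Step 3 — Q = 1860400.0 / 19.226547 ≈ 96762 N·m (5 s.f.)

96762 N·m


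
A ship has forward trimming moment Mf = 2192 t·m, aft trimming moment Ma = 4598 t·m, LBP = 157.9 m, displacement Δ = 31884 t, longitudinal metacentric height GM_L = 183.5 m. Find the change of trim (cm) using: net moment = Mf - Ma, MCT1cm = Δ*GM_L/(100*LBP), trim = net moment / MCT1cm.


Formula: net trimming moment = Mf - Ma; MCT1cm = Δ*GM_L/(100*LBP); trim = net moment / MCT1cm
Step 1 — net trimming moment = 2192 - 4598 = -2406 t·m
Step 2 — MCT1cm = 31884 * 183.5 / (100 * 157.9) = 370.5329 t·m/cm
Step 3 — trim = -2406 / 370.5329 ≈ -6.4934 cm (5 s.f.)

-6.4934 cm


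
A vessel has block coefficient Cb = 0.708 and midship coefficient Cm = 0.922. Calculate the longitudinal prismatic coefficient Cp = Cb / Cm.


Formula: Cp = Cb / Cm
Substituting: Cp = 0.708 / 0.922
Result: Cp ≈ 0.76790 (5 s.f.)

0.76790


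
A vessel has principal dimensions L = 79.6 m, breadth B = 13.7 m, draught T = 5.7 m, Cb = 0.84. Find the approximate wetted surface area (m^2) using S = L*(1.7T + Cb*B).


Formula: S = 1.7*L*T + V/T with V = Cb*L*B*T, i.e. S = L * (1.7*T + Cb*B)
Step 1 — 1.7*T = 1.7 * 5.7 = 9.69 m
Step 2 — Cb*B = 0.84 * 13.7 = 11.508 m
Step 3 — 1.7*T + Cb*B = 9.69 + 11.508 = 21.198 m
Step 4 — S = 79.6 * 21.198 ≈ 1687.4 m^2 (5 s.f.)

1687.4 m^2


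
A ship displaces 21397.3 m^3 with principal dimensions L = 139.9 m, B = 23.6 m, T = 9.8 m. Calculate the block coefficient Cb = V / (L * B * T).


Formula: Cb = V / (L * B * T)
Step 1 — L * B * T = 139.9 * 23.6 * 9.8 = 32356.072 m^3
Step 2 — Cb = 21397.3 / 32356.072 ≈ 0.66131 (5 s.f.)

0.66131


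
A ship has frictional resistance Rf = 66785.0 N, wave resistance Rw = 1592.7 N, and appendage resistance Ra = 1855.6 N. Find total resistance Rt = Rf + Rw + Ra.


Formula: Rt = Rf + Rw + Ra
Substituting: Rt = 66785.0 + 1592.7 + 1855.6
Result: Rt = 70233.3 N

70233.3 N


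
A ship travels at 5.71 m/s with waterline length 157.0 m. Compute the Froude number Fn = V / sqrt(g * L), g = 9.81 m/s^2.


Formula: Fn = V / sqrt(g * L)
Step 1 — g * L = 9.81 * 157.0 = 1540.17
Step 2 — sqrt(g * L) = sqrt(1540.17) = 39.245
Step 3 — Fn = 5.71 / 39.245 ≈ 0.14550 (5 s.f.)

0.14550


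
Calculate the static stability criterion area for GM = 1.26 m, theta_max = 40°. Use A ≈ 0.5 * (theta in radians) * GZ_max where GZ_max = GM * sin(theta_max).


Formula: GZ_max = GM * sin(theta); Area = 0.5 * theta_rad * GZ_max
Step 1 — GZ_max = 1.26 * sin(40°) = 1.26 * 0.642788 = 0.809913 m
Step 2 — theta_rad = 40 * pi/180 = 0.698132 rad
Step 3 — Area = 0.5 * 0.698132 * 0.809913 ≈ 0.28271 m·rad (5 s.f.)

0.28271 m·rad


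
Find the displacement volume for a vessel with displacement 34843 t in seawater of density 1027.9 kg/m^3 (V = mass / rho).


Formula: V = mass / rho
Step 1 — convert tonnes to kg: 34843 t * 1000 = 34843000 kg
Step 2 — V = 34843000 / 1027.9 ≈ 33897 m^3 (5 s.f.)

33897 m^3


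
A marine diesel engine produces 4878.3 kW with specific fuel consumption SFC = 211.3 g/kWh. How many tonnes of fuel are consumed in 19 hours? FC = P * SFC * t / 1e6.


Formula: FC (tonnes) = P * SFC * t / 1,000,000
Step 1 — P * SFC * t = 4878.3 * 211.3 * 19 = 19584911.01 g
Step 2 — FC (tonnes) = 19584911.01 / 1,000,000 ≈ 19.585 tonnes (5 s.f.)

19.585 tonnes
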